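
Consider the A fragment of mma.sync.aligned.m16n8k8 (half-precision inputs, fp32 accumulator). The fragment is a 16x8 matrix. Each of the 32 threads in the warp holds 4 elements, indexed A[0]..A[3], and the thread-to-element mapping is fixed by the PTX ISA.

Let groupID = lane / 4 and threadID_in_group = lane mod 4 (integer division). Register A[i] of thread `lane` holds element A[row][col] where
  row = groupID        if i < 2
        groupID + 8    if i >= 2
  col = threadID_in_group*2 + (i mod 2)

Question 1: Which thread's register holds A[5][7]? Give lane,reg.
r:5=>grp=5,rB=0  c:7=>tig=3,lo=1
L=5*4+3=23  i=0*2+1=1

23,1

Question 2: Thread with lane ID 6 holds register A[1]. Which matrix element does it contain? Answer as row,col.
1,5

lane 6->6/4=1, 6 mod 4=2
i=1  r:1+0->1  c:2·2+1->5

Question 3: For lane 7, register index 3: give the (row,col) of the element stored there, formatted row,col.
lane 7⇒7/4=1, 7 mod 4=3
i=3  r:1+8⇒9  c:2·3+1⇒7

9,7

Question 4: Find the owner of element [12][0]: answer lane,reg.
16,2

r:12=>grp=4,rB=1  c:0=>tig=0,lo=0
L=4*4+0=16  i=1*2+0=2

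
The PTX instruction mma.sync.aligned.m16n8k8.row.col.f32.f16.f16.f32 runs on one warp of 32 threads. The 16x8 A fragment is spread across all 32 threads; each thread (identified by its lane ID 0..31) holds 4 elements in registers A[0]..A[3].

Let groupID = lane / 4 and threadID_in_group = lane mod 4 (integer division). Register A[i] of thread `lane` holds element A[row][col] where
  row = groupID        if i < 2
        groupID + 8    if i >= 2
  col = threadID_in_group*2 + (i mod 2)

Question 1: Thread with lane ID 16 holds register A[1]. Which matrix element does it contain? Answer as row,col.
4,1

16: G=4,T=0
[1] (4+0,0*2+1) = (4,1)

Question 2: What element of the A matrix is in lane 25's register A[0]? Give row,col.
6,2

lane 25: grp=6 (25/4), tig=1 (25%4)
i=0: r=6+0=6, c=1*2+0=2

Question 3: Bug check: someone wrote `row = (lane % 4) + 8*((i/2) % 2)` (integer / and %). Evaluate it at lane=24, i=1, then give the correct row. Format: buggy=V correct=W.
buggy=0 correct=6

`(lane % 4) + 8*((i/2) % 2)`[24,1]⇒0
L=24⇒gr=24>>2=6, th=24&3=0
[1]⇒row 6+0=6  col 0·2+1=1
row: 0 vs 6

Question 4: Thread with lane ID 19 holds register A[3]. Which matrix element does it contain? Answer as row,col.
lane 19->19/4=4, 19 mod 4=3
i=3  r:4+8->12  c:2·3+1->7

12,7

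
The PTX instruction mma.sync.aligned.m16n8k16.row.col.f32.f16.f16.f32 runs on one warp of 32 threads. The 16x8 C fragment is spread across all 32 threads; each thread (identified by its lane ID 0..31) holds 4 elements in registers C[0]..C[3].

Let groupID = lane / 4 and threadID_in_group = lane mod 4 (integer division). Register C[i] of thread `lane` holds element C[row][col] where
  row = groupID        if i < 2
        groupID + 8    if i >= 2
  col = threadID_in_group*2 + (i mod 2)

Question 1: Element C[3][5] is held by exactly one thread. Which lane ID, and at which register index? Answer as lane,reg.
r: 3->gid=3,r8=0  c: 5->tid=2,i&1=1
L=3*4+2=14  i=0*2+1=1

14,1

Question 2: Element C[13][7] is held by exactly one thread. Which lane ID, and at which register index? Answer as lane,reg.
23,3

r: 13->gid=5,r8=1  c: 7->tid=3,i&1=1
L=5*4+3=23  i=1*2+1=3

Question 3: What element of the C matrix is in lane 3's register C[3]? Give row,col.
3: gr=0,th=3
[3] (0+8,3*2+1) = (8,7)

8,7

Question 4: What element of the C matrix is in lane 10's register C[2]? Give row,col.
10,4

lane 10: grp=2 (10/4), tig=2 (10%4)
i=2: r=2+8=10, c=2*2+0=4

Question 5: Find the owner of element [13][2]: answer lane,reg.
21,2

r:13=>grp=5,rB=1  c:2=>tig=1,lo=0
L=5*4+1=21  i=1*2+0=2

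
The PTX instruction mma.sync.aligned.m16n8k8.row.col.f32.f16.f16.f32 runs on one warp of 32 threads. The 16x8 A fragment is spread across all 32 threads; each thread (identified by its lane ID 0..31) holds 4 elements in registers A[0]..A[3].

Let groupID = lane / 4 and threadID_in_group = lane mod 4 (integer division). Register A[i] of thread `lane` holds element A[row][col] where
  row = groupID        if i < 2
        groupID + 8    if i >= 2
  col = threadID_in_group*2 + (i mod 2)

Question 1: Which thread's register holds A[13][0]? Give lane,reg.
20,2

r: 13->gid=5,r8=1  c: 0->tid=0,i&1=0
L=5*4+0=20  i=1*2+0=2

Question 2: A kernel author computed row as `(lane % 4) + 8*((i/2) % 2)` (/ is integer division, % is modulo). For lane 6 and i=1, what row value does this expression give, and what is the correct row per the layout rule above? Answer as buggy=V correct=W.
buggy=2 correct=1

`(lane % 4) + 8*((i/2) % 2)`[6,1]=>2
lane 6=>6/4=1, 6 mod 4=2
i=1  r:1+0=>1  c:2·2+1=>5
row: 2 vs 1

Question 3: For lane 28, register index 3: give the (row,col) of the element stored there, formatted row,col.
L=28=>grp=28>>2=7, tig=28&3=0
[3]=>row 7+8=15  col 0·2+1=1

15,1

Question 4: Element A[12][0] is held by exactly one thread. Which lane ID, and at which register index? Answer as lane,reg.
r=12->g=4,rb=1  c=0->t=0,b0=0
L=4*4+0=16  i=1*2+0=2

16,2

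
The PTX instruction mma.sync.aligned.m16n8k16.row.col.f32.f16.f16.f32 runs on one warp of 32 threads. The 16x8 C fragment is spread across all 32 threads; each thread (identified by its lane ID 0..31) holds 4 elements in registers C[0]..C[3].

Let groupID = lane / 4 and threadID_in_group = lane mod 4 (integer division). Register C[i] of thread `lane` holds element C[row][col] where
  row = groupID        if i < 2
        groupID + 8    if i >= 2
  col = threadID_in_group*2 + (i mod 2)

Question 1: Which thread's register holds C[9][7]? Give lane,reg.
7,3

r=9⇒gr=1,Rb=1  c=7⇒th=3,odd=1
L=1*4+3=7  i=1*2+1=3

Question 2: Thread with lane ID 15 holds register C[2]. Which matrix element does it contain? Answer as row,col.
15: grp=3,tig=3
[2] (3+8,3*2+0) = (11,6)

11,6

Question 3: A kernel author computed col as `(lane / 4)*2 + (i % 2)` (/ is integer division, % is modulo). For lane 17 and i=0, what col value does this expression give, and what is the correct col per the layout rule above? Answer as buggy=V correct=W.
`(lane / 4)*2 + (i % 2)`[17,0]->8
lane 17: gid=4 (17/4), tid=1 (17%4)
i=0: r=4+0=4, c=1*2+0=2
col: 8 vs 2

buggy=8 correct=2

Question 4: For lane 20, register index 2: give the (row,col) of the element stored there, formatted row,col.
L=20->gid=20>>2=5, tid=20&3=0
[2]->row 5+8=13  col 0·2+0=0

13,0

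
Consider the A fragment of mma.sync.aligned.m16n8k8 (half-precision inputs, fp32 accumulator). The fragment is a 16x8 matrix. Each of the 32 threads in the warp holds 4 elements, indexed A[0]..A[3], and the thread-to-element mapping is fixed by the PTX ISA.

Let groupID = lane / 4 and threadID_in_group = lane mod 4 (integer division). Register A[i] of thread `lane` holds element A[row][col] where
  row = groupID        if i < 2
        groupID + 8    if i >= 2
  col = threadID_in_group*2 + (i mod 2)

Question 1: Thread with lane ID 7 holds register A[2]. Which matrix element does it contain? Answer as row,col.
9,6

lane 7: gid=1 (7/4), tid=3 (7%4)
i=2: r=1+8=9, c=3*2+0=6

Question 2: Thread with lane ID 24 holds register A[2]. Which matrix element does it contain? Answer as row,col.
24: g=6,t=0
[2] (6+8,0*2+0) = (14,0)

14,0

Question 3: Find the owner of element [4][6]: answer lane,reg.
19,0

r: 4->gid=4,r8=0  c: 6->tid=3,i&1=0
L=4*4+3=19  i=0*2+0=0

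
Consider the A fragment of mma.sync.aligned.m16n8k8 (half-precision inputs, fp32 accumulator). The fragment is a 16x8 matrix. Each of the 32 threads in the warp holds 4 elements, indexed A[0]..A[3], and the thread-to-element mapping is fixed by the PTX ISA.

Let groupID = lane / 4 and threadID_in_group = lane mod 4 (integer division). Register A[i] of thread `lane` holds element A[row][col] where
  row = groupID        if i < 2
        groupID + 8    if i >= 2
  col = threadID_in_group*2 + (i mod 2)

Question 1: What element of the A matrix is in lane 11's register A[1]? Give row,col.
L=11->gid=11>>2=2, tid=11&3=3
[1]->row 2+0=2  col 3·2+1=7

2,7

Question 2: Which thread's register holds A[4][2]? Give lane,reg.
r=4⇒gr=4,Rb=0  c=2⇒th=1,odd=0
L=4*4+1=17  i=0*2+0=0

17,0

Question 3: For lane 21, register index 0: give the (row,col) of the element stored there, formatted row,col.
5,2

21: g=5,t=1
[0] (5+0,1*2+0) = (5,2)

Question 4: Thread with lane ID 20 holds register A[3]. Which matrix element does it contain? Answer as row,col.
lane 20->20/4=5, 20 mod 4=0
i=3  r:5+8->13  c:2·0+1->1

13,1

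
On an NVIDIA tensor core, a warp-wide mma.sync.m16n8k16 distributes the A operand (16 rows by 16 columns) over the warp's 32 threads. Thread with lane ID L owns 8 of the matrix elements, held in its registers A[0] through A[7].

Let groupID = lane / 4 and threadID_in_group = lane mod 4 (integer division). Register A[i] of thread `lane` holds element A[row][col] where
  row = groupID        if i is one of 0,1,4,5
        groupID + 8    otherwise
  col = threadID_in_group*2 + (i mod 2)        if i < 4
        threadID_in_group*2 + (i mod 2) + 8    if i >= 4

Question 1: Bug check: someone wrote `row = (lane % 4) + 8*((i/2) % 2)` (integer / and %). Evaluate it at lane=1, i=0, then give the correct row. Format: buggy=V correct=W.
buggy=1 correct=0

`(lane % 4) + 8*((i/2) % 2)`[1,0]->1
lane 1: g=0 (1/4), t=1 (1%4)
i=0: r=0+0=0, c=1*2+0+0=2
row: 1 vs 0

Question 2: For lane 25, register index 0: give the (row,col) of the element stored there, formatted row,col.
L=25⇒gr=25>>2=6, th=25&3=1
[0]⇒row 6+0=6  col 1·2+0+0=2

6,2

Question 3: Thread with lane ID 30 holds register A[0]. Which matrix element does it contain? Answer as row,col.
7,4

lane 30→30/4=7, 30 mod 4=2
i=0  r:7+0→7  c:2·2+0+0→4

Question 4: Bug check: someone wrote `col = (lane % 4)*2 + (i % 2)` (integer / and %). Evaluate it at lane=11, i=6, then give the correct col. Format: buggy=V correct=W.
buggy=6 correct=14

`(lane % 4)*2 + (i % 2)`[11,6]→6
lane 11→11/4=2, 11 mod 4=3
i=6  r:2+8→10  c:2·3+0+8→14
col: 6 vs 14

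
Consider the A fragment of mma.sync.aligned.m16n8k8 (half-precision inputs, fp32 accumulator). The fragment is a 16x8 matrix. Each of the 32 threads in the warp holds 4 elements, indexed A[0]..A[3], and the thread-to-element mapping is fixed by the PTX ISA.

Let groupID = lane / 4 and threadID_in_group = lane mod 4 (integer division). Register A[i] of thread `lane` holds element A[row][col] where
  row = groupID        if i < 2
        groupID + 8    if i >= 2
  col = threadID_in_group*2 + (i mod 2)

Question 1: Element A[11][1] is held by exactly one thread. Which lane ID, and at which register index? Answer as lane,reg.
12,3

r: 11->gid=3,r8=1  c: 1->tid=0,i&1=1
L=3*4+0=12  i=1*2+1=3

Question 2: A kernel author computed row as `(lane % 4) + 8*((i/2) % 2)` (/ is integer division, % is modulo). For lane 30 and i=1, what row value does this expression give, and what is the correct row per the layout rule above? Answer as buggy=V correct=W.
buggy=2 correct=7

`(lane % 4) + 8*((i/2) % 2)`[30,1]=>2
30: grp=7,tig=2
[1] (7+0,2*2+1) = (7,5)
row: 2 vs 7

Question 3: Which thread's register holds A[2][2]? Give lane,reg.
9,0

r: 2->gid=2,r8=0  c: 2->tid=1,i&1=0
L=2*4+1=9  i=0*2+0=0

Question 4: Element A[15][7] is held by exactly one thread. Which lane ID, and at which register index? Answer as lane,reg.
31,3

r: 15->gid=7,r8=1  c: 7->tid=3,i&1=1
L=7*4+3=31  i=1*2+1=3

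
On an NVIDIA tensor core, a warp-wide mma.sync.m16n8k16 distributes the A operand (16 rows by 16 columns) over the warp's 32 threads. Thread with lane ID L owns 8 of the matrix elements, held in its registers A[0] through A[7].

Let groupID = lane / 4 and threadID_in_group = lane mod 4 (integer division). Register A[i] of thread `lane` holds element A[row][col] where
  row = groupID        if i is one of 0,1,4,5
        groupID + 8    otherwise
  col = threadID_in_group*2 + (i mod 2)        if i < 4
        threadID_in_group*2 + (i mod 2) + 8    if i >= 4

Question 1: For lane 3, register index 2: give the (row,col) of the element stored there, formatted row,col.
L=3->g=3>>2=0, t=3&3=3
[2]->row 0+8=8  col 3·2+0+0=6

8,6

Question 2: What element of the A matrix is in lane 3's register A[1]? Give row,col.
lane 3->3/4=0, 3 mod 4=3
i=1  r:0+0->0  c:2·3+1+0->7

0,7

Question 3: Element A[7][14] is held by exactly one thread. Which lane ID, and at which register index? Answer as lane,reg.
31,4

r:7=>grp=7,rB=0  c:14=>cB=1,tig=3,lo=0
L=7*4+3=31  i=1*4+0*2+0=4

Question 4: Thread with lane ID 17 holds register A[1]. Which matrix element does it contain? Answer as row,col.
17: g=4,t=1
[1] (4+0,1*2+1+0) = (4,3)

4,3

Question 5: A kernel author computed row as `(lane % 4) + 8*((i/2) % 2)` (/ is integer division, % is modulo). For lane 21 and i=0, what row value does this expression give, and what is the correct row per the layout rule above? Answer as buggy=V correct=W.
`(lane % 4) + 8*((i/2) % 2)`[21,0]→1
lane 21→21/4=5, 21 mod 4=1
i=0  r:5+0→5  c:2·1+0+0→2
row: 1 vs 5

buggy=1 correct=5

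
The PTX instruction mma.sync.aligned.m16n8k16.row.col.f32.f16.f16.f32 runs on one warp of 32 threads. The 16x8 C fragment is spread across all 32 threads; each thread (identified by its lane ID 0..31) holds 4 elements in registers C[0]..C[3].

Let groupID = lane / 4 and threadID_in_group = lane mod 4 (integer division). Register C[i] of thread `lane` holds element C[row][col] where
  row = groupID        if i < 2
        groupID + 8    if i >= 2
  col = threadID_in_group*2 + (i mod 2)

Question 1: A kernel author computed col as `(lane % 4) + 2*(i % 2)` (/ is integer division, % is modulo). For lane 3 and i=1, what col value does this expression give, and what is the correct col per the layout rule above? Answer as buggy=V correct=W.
buggy=5 correct=7

`(lane % 4) + 2*(i % 2)`[3,1]->5
3: g=0,t=3
[1] (0+0,3*2+1) = (0,7)
col: 5 vs 7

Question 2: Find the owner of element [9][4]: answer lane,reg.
6,2

r: 9->gid=1,r8=1  c: 4->tid=2,i&1=0
L=1*4+2=6  i=1*2+0=2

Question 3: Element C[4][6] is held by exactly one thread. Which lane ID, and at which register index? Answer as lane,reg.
19,0

r: 4->gid=4,r8=0  c: 6->tid=3,i&1=0
L=4*4+3=19  i=0*2+0=0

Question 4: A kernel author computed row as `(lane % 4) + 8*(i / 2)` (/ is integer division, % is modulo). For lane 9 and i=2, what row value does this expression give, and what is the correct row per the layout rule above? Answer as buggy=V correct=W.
buggy=9 correct=10

`(lane % 4) + 8*(i / 2)`[9,2]=>9
lane 9: grp=2 (9/4), tig=1 (9%4)
i=2: r=2+8=10, c=1*2+0=2
row: 9 vs 10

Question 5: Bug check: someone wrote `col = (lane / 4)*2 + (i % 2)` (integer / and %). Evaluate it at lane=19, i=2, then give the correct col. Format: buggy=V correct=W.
buggy=8 correct=6

`(lane / 4)*2 + (i % 2)`[19,2]=>8
L=19=>grp=19>>2=4, tig=19&3=3
[2]=>row 4+8=12  col 3·2+0=6
col: 8 vs 6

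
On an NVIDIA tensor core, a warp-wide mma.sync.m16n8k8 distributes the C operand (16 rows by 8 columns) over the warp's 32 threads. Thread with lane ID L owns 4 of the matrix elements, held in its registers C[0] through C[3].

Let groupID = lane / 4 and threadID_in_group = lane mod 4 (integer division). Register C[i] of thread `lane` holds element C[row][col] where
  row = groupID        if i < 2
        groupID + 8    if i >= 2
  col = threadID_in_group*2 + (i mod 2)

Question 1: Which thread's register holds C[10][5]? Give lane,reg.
10,3

r: 10->gid=2,r8=1  c: 5->tid=2,i&1=1
L=2*4+2=10  i=1*2+1=3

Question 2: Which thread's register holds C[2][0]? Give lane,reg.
8,0

r=2⇒gr=2,Rb=0  c=0⇒th=0,odd=0
L=2*4+0=8  i=0*2+0=0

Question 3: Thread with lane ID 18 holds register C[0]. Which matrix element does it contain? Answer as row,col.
18: gid=4,tid=2
[0] (4+0,2*2+0) = (4,4)

4,4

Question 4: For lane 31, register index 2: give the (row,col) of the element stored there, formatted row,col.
15,6

lane 31=>31/4=7, 31 mod 4=3
i=2  r:7+8=>15  c:2·3+0=>6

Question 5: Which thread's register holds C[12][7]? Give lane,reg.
r:12=>grp=4,rB=1  c:7=>tig=3,lo=1
L=4*4+3=19  i=1*2+1=3

19,3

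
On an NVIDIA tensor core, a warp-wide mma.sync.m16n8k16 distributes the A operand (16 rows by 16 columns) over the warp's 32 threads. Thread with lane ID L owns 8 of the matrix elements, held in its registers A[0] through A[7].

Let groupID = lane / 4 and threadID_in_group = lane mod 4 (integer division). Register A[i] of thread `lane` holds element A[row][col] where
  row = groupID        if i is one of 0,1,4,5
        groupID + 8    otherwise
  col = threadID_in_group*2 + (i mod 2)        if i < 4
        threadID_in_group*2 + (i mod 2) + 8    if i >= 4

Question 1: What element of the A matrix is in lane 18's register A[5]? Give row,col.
lane 18->18/4=4, 18 mod 4=2
i=5  r:4+0->4  c:2·2+1+8->13

4,13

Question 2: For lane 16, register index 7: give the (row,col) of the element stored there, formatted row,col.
lane 16: gr=4 (16/4), th=0 (16%4)
i=7: r=4+8=12, c=0*2+1+8=9

12,9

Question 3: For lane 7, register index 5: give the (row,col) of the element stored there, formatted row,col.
lane 7: G=1 (7/4), T=3 (7%4)
i=5: r=1+0=1, c=3*2+1+8=15

1,15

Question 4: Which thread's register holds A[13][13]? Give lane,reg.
r=13→G=5,rhi=1  c=13→chi=1,T=2,p=1
L=5*4+2=22  i=1*4+1*2+1=7

22,7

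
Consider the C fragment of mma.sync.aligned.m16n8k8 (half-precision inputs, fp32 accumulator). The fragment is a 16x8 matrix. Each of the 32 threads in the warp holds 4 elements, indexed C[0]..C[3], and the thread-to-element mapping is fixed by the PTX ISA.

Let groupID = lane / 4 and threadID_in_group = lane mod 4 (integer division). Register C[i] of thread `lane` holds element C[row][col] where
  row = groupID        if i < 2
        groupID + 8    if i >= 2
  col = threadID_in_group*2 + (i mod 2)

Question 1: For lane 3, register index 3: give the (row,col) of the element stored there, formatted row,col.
3: gid=0,tid=3
[3] (0+8,3*2+1) = (8,7)

8,7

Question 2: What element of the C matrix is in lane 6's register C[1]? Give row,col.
6: g=1,t=2
[1] (1+0,2*2+1) = (1,5)

1,5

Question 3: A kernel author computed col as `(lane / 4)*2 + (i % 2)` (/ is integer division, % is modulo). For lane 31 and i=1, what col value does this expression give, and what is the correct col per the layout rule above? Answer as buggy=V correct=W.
buggy=15 correct=7

`(lane / 4)*2 + (i % 2)`[31,1]=>15
31: grp=7,tig=3
[1] (7+0,3*2+1) = (7,7)
col: 15 vs 7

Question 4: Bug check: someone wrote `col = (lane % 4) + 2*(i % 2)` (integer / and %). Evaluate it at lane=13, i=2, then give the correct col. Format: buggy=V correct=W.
buggy=1 correct=2

`(lane % 4) + 2*(i % 2)`[13,2]=>1
lane 13=>13/4=3, 13 mod 4=1
i=2  r:3+8=>11  c:2·1+0=>2
col: 1 vs 2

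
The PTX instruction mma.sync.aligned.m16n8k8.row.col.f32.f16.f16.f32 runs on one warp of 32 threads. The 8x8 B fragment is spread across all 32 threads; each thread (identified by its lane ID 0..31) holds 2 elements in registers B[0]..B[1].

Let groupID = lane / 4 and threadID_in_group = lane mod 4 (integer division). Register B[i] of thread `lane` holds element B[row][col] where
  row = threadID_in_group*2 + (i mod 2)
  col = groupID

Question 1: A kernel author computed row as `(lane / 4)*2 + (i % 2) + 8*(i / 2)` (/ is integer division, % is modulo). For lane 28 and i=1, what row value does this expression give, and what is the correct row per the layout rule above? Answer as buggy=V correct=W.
`(lane / 4)*2 + (i % 2) + 8*(i / 2)`[28,1]->15
L=28->gid=28>>2=7, tid=28&3=0
[1]->row 0·2+1=1  col gid=7
row: 15 vs 1

buggy=15 correct=1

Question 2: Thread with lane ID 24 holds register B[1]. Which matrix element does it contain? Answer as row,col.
1,6

L=24=>grp=24>>2=6, tig=24&3=0
[1]=>row 0·2+1=1  col grp=6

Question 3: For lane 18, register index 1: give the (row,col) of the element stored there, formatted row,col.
L=18->gid=18>>2=4, tid=18&3=2
[1]->row 2·2+1=5  col gid=4

5,4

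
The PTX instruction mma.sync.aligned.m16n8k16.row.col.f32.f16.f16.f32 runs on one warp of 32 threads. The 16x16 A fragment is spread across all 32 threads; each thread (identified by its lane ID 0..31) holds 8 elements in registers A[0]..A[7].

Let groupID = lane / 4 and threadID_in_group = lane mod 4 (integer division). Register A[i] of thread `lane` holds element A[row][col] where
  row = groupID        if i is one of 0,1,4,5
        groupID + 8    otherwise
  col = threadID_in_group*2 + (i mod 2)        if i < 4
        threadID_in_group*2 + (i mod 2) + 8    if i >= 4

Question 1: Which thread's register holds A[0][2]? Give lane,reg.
r=0->g=0,rb=0  c=2->cb=0,t=1,b0=0
L=0*4+1=1  i=0*4+0*2+0=0

1,0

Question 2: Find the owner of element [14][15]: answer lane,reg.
27,7

r=14→G=6,rhi=1  c=15→chi=1,T=3,p=1
L=6*4+3=27  i=1*4+1*2+1=7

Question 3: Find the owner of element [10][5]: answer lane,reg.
r:10=>grp=2,rB=1  c:5=>cB=0,tig=2,lo=1
L=2*4+2=10  i=0*4+1*2+1=3

10,3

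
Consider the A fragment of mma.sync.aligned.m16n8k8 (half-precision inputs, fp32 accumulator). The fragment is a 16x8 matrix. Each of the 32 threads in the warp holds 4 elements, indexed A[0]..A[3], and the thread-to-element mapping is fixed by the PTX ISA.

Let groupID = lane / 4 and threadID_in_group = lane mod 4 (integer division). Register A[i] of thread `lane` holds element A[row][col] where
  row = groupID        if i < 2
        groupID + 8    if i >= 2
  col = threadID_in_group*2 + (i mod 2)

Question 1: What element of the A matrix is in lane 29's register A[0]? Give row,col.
7,2

29: gid=7,tid=1
[0] (7+0,1*2+0) = (7,2)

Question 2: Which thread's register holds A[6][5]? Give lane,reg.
26,1

r=6⇒gr=6,Rb=0  c=5⇒th=2,odd=1
L=6*4+2=26  i=0*2+1=1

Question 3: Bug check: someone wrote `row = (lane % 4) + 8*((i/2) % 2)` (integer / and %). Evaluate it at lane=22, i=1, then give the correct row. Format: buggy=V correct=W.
buggy=2 correct=5

`(lane % 4) + 8*((i/2) % 2)`[22,1]->2
lane 22->22/4=5, 22 mod 4=2
i=1  r:5+0->5  c:2·2+1->5
row: 2 vs 5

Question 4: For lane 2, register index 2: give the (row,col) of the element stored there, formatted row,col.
8,4

lane 2: gr=0 (2/4), th=2 (2%4)
i=2: r=0+8=8, c=2*2+0=4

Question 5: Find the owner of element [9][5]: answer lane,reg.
r: 9->gid=1,r8=1  c: 5->tid=2,i&1=1
L=1*4+2=6  i=1*2+1=3

6,3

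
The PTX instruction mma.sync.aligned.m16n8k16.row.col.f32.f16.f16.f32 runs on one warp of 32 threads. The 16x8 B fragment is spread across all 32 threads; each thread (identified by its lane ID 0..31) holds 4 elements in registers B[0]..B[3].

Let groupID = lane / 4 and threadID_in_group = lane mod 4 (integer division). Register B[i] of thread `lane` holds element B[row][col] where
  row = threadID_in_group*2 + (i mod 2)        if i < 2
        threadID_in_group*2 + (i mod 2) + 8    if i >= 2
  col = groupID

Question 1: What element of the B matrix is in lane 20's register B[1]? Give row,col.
1,5

lane 20=>20/4=5, 20 mod 4=0
i=1  r:2·0+1+0=>1  c:5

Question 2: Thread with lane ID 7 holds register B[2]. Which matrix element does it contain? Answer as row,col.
lane 7: gid=1 (7/4), tid=3 (7%4)
i=2: r=3*2+0+8=14, c=gid=1

14,1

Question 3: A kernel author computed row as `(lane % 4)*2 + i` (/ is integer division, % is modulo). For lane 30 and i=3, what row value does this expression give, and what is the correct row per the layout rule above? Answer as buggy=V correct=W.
buggy=7 correct=13

`(lane % 4)*2 + i`[30,3]→7
lane 30→30/4=7, 30 mod 4=2
i=3  r:2·2+1+8→13  c:7
row: 7 vs 13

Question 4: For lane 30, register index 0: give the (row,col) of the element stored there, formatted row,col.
4,7

30: G=7,T=2
[0] (2*2+0+0,7) = (4,7)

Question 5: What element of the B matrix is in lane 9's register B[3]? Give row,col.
11,2

L=9⇒gr=9>>2=2, th=9&3=1
[3]⇒row 1·2+1+8=11  col gr=2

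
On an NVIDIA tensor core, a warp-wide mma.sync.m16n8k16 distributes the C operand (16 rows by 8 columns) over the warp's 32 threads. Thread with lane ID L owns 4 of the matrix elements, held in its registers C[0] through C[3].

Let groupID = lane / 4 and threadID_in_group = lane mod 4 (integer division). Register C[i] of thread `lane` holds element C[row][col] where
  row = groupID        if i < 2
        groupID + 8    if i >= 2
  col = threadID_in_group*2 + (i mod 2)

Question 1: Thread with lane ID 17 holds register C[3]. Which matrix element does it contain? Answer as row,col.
L=17->gid=17>>2=4, tid=17&3=1
[3]->row 4+8=12  col 1·2+1=3

12,3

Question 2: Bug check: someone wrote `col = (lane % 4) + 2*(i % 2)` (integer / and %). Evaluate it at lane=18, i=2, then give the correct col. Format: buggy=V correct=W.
buggy=2 correct=4

`(lane % 4) + 2*(i % 2)`[18,2]⇒2
L=18⇒gr=18>>2=4, th=18&3=2
[2]⇒row 4+8=12  col 2·2+0=4
col: 2 vs 4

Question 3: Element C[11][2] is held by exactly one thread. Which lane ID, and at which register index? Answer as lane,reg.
r=11⇒gr=3,Rb=1  c=2⇒th=1,odd=0
L=3*4+1=13  i=1*2+0=2

13,2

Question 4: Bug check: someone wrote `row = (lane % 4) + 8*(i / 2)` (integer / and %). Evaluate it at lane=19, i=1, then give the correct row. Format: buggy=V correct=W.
`(lane % 4) + 8*(i / 2)`[19,1]->3
lane 19->19/4=4, 19 mod 4=3
i=1  r:4+0->4  c:2·3+1->7
row: 3 vs 4

buggy=3 correct=4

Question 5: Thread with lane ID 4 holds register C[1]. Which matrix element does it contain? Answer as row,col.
1,1

lane 4⇒4/4=1, 4 mod 4=0
i=1  r:1+0⇒1  c:2·0+1⇒1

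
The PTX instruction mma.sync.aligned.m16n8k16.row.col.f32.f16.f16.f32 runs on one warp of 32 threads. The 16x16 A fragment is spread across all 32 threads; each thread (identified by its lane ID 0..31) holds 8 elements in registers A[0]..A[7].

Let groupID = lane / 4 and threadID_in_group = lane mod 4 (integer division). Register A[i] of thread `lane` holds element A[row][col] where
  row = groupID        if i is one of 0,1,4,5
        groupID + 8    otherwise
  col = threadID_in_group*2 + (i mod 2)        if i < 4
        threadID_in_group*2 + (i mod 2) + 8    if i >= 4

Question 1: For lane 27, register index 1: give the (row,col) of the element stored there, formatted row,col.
L=27⇒gr=27>>2=6, th=27&3=3
[1]⇒row 6+0=6  col 3·2+1+0=7

6,7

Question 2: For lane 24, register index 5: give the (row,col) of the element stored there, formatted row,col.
6,9

L=24->gid=24>>2=6, tid=24&3=0
[5]->row 6+0=6  col 0·2+1+8=9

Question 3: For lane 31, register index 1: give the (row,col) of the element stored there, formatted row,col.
7,7

lane 31: gid=7 (31/4), tid=3 (31%4)
i=1: r=7+0=7, c=3*2+1+0=7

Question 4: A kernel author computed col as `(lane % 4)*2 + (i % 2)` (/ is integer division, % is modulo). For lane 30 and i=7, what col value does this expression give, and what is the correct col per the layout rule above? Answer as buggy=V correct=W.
buggy=5 correct=13

`(lane % 4)*2 + (i % 2)`[30,7]->5
lane 30->30/4=7, 30 mod 4=2
i=7  r:7+8->15  c:2·2+1+8->13
col: 5 vs 13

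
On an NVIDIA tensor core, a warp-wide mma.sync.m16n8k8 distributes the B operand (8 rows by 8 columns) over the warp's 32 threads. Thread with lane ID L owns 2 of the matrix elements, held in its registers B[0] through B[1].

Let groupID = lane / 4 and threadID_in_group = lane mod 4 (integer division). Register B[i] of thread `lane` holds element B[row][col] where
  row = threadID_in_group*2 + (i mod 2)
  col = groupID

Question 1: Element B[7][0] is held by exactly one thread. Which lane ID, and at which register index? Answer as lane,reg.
3,1

c: 0->gid=0  r: 7->tid=3,i&1=1
L=0*4+3=3  i=1=1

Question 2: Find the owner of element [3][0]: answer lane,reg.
c: 0->gid=0  r: 3->tid=1,i&1=1
L=0*4+1=1  i=1=1

1,1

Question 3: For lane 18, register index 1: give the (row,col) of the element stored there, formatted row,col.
L=18=>grp=18>>2=4, tig=18&3=2
[1]=>row 2·2+1=5  col grp=4

5,4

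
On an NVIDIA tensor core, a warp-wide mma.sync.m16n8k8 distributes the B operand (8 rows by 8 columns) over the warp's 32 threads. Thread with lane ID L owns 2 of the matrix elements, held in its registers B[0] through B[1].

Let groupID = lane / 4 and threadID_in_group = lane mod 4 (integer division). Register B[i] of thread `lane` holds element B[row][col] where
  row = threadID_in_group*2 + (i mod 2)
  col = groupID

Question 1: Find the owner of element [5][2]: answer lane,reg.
10,1

c=2→G=2  r=5→T=2,p=1
L=2*4+2=10  i=1=1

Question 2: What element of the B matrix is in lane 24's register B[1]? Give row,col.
lane 24->24/4=6, 24 mod 4=0
i=1  r:2·0+1->1  c:6

1,6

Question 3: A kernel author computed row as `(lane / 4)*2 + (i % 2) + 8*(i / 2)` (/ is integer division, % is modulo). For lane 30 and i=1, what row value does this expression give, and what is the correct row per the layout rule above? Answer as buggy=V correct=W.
`(lane / 4)*2 + (i % 2) + 8*(i / 2)`[30,1]=>15
lane 30: grp=7 (30/4), tig=2 (30%4)
i=1: r=2*2+1=5, c=grp=7
row: 15 vs 5

buggy=15 correct=5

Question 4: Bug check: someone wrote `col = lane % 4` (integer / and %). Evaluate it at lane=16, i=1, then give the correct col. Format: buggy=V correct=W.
buggy=0 correct=4

`lane % 4`[16,1]=>0
lane 16=>16/4=4, 16 mod 4=0
i=1  r:2·0+1=>1  c:4
col: 0 vs 4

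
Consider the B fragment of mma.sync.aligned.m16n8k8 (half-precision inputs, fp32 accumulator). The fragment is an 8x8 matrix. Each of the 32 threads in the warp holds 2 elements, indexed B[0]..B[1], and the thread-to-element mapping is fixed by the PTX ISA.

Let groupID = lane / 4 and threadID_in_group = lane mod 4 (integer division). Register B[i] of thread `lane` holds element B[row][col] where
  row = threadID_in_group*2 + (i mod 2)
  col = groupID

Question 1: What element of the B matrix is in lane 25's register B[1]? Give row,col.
3,6

lane 25: grp=6 (25/4), tig=1 (25%4)
i=1: r=1*2+1=3, c=grp=6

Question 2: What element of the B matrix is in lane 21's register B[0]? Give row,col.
2,5

L=21->gid=21>>2=5, tid=21&3=1
[0]->row 1·2+0=2  col gid=5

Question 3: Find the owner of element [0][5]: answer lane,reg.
20,0

c=5⇒gr=5  r=0⇒th=0,odd=0
L=5*4+0=20  i=0=0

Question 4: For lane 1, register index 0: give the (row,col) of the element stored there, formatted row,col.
lane 1: G=0 (1/4), T=1 (1%4)
i=0: r=1*2+0=2, c=G=0

2,0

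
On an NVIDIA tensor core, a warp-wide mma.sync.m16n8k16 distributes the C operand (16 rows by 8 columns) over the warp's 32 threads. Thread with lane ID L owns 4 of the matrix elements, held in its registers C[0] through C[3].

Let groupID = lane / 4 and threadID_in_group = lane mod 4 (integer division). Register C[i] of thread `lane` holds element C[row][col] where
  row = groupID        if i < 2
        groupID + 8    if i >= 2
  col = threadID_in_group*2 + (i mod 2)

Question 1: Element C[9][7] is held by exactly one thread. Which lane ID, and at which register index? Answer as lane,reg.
r=9->g=1,rb=1  c=7->t=3,b0=1
L=1*4+3=7  i=1*2+1=3

7,3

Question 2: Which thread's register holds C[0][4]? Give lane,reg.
2,0

r=0->g=0,rb=0  c=4->t=2,b0=0
L=0*4+2=2  i=0*2+0=0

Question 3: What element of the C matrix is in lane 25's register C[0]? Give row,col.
6,2

lane 25: G=6 (25/4), T=1 (25%4)
i=0: r=6+0=6, c=1*2+0=2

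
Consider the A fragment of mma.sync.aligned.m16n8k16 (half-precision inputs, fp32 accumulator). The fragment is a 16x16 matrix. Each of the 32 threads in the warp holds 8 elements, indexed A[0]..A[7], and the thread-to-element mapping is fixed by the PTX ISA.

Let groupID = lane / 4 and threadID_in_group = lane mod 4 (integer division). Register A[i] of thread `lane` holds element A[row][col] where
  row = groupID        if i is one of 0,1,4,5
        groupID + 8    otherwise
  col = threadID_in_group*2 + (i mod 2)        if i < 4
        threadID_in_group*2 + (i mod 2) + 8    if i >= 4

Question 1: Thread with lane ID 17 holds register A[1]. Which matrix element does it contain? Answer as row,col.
4,3

lane 17: gid=4 (17/4), tid=1 (17%4)
i=1: r=4+0=4, c=1*2+1+0=3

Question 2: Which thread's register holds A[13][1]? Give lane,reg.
r=13->g=5,rb=1  c=1->cb=0,t=0,b0=1
L=5*4+0=20  i=0*4+1*2+1=3

20,3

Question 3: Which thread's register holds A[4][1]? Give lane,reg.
r=4->g=4,rb=0  c=1->cb=0,t=0,b0=1
L=4*4+0=16  i=0*4+0*2+1=1

16,1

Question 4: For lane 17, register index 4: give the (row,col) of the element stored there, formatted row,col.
4,10

lane 17: G=4 (17/4), T=1 (17%4)
i=4: r=4+0=4, c=1*2+0+8=10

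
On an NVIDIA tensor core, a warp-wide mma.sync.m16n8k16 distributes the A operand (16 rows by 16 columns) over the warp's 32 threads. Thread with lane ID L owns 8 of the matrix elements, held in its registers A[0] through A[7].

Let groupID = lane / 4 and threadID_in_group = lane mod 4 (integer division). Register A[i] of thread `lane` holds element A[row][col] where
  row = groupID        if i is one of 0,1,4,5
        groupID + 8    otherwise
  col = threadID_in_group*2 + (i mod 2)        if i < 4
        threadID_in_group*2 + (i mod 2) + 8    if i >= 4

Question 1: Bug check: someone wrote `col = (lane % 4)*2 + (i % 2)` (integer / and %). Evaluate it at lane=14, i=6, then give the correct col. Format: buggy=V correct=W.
`(lane % 4)*2 + (i % 2)`[14,6]⇒4
14: gr=3,th=2
[6] (3+8,2*2+0+8) = (11,12)
col: 4 vs 12

buggy=4 correct=12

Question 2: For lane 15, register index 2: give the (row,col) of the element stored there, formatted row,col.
lane 15=>15/4=3, 15 mod 4=3
i=2  r:3+8=>11  c:2·3+0+0=>6

11,6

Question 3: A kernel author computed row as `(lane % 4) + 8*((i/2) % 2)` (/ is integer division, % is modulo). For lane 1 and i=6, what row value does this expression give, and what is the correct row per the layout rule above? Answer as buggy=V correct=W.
`(lane % 4) + 8*((i/2) % 2)`[1,6]⇒9
lane 1: gr=0 (1/4), th=1 (1%4)
i=6: r=0+8=8, c=1*2+0+8=10
row: 9 vs 8

buggy=9 correct=8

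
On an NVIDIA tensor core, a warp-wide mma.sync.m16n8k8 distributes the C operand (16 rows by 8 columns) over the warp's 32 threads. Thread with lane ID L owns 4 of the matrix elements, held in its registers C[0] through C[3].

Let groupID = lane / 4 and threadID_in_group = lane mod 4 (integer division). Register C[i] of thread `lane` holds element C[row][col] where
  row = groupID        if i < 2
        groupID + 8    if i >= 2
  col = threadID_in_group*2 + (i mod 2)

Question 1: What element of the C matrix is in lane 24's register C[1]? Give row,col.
6,1

L=24→G=24>>2=6, T=24&3=0
[1]→row 6+0=6  col 0·2+1=1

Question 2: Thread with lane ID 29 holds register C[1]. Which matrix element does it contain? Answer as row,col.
29: gr=7,th=1
[1] (7+0,1*2+1) = (7,3)

7,3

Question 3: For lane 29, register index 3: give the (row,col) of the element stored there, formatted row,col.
lane 29⇒29/4=7, 29 mod 4=1
i=3  r:7+8⇒15  c:2·1+1⇒3

15,3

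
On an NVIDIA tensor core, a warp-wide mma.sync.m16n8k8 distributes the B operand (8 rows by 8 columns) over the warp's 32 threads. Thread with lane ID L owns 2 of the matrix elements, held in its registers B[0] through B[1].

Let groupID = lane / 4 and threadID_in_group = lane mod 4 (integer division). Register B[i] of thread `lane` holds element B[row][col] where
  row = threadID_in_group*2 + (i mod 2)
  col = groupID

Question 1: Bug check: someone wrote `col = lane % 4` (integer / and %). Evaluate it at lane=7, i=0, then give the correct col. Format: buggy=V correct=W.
buggy=3 correct=1

`lane % 4`[7,0]=>3
lane 7=>7/4=1, 7 mod 4=3
i=0  r:2·3+0=>6  c:1
col: 3 vs 1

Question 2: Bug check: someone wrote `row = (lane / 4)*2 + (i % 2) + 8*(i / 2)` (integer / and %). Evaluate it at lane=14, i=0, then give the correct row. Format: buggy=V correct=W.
`(lane / 4)*2 + (i % 2) + 8*(i / 2)`[14,0]→6
L=14→G=14>>2=3, T=14&3=2
[0]→row 2·2+0=4  col G=3
row: 6 vs 4

buggy=6 correct=4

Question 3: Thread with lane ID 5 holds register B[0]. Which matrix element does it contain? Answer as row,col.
2,1

5: gid=1,tid=1
[0] (1*2+0,1) = (2,1)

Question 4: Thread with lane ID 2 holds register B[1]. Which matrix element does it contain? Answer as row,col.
5,0

lane 2: gr=0 (2/4), th=2 (2%4)
i=1: r=2*2+1=5, c=gr=0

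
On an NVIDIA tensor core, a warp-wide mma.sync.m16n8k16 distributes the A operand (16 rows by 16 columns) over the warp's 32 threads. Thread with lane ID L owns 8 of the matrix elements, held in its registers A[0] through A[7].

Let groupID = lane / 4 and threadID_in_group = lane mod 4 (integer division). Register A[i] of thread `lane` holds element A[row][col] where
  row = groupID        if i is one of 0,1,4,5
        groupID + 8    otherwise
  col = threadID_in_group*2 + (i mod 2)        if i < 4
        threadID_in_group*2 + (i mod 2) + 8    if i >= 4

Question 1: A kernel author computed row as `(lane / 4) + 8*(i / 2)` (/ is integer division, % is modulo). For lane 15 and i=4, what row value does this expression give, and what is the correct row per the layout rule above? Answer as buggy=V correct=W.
buggy=19 correct=3

`(lane / 4) + 8*(i / 2)`[15,4]=>19
15: grp=3,tig=3
[4] (3+0,3*2+0+8) = (3,14)
row: 19 vs 3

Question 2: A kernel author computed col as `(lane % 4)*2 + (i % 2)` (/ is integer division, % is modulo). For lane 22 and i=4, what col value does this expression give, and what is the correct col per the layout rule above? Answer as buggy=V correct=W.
buggy=4 correct=12

`(lane % 4)*2 + (i % 2)`[22,4]->4
L=22->g=22>>2=5, t=22&3=2
[4]->row 5+0=5  col 2·2+0+8=12
col: 4 vs 12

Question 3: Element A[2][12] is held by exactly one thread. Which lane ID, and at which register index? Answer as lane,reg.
r:2=>grp=2,rB=0  c:12=>cB=1,tig=2,lo=0
L=2*4+2=10  i=1*4+0*2+0=4

10,4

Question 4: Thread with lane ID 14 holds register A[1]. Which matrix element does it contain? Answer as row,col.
3,5

lane 14: g=3 (14/4), t=2 (14%4)
i=1: r=3+0=3, c=2*2+1+0=5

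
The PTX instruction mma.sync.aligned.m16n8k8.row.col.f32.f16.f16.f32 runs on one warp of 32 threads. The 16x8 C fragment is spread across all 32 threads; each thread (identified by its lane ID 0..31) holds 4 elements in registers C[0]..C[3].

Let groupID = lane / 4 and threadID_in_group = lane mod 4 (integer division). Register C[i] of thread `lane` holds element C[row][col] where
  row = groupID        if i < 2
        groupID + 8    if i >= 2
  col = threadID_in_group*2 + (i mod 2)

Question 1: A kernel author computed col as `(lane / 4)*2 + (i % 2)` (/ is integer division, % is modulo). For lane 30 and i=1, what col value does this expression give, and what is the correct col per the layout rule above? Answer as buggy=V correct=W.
`(lane / 4)*2 + (i % 2)`[30,1]->15
30: gid=7,tid=2
[1] (7+0,2*2+1) = (7,5)
col: 15 vs 5

buggy=15 correct=5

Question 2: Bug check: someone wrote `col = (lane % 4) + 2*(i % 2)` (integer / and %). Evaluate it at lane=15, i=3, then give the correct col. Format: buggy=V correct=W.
buggy=5 correct=7

`(lane % 4) + 2*(i % 2)`[15,3]⇒5
15: gr=3,th=3
[3] (3+8,3*2+1) = (11,7)
col: 5 vs 7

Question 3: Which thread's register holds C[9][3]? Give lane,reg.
5,3

r: 9->gid=1,r8=1  c: 3->tid=1,i&1=1
L=1*4+1=5  i=1*2+1=3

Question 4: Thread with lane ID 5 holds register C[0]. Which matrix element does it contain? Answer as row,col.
1,2

5: gr=1,th=1
[0] (1+0,1*2+0) = (1,2)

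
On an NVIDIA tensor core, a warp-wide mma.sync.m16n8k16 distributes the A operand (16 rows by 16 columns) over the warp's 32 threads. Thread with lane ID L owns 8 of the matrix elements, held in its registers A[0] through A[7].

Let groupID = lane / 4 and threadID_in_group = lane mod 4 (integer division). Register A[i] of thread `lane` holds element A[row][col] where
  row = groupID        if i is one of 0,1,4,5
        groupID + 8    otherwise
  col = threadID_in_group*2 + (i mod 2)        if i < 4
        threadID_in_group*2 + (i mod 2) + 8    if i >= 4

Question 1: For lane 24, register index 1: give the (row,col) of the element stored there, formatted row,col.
24: gid=6,tid=0
[1] (6+0,0*2+1+0) = (6,1)

6,1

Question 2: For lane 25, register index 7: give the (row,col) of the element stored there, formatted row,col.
L=25->g=25>>2=6, t=25&3=1
[7]->row 6+8=14  col 1·2+1+8=11

14,11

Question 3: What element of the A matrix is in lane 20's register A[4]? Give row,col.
20: grp=5,tig=0
[4] (5+0,0*2+0+8) = (5,8)

5,8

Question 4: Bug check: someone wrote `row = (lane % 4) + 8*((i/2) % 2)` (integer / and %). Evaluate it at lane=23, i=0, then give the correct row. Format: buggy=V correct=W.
buggy=3 correct=5

`(lane % 4) + 8*((i/2) % 2)`[23,0]⇒3
L=23⇒gr=23>>2=5, th=23&3=3
[0]⇒row 5+0=5  col 3·2+0+0=6
row: 3 vs 5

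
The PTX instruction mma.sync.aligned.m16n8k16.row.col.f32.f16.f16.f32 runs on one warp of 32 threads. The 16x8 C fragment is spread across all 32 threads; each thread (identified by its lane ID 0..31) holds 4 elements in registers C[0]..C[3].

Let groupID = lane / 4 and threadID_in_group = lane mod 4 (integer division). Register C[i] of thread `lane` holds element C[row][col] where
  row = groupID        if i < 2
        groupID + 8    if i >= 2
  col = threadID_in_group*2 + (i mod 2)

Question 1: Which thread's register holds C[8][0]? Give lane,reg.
r=8→G=0,rhi=1  c=0→T=0,p=0
L=0*4+0=0  i=1*2+0=2

0,2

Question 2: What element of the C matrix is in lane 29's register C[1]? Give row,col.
7,3

lane 29: G=7 (29/4), T=1 (29%4)
i=1: r=7+0=7, c=1*2+1=3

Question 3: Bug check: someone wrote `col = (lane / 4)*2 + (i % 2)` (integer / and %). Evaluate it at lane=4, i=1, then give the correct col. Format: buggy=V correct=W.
`(lane / 4)*2 + (i % 2)`[4,1]->3
lane 4->4/4=1, 4 mod 4=0
i=1  r:1+0->1  c:2·0+1->1
col: 3 vs 1

buggy=3 correct=1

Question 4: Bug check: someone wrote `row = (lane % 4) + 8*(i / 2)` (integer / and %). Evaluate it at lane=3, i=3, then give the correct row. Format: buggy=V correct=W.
buggy=11 correct=8

`(lane % 4) + 8*(i / 2)`[3,3]=>11
3: grp=0,tig=3
[3] (0+8,3*2+1) = (8,7)
row: 11 vs 8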